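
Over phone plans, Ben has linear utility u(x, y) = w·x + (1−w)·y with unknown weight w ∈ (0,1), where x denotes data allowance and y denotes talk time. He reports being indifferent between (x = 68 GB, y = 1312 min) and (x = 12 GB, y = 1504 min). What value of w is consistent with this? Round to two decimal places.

u(68,1312) = u(12,1504) means w·68 + (1−w)·1312 = w·12 + (1−w)·1504.
Collecting terms: w·56 = (1−w)·192.
Hence w = 192/(56+192) = 192/248 = 0.77.

w = 0.77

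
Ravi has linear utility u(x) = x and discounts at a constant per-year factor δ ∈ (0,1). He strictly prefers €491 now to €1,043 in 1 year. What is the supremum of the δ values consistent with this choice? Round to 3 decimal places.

The preference means 491 > δ·1043.
Dividing through by 1043 gives δ < 0.47076.

δ < 0.471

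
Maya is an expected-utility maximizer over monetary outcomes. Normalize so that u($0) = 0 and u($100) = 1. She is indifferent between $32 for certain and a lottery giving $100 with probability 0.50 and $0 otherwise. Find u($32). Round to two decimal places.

0.50

By the standard-gamble method, u($32) is just the indifference probability on the best outcome: 0.50.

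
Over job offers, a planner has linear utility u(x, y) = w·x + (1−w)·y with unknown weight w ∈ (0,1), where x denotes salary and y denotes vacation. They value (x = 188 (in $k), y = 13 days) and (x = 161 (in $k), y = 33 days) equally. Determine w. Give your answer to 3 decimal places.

Indifference: w·188 + (1−w)·13 = w·161 + (1−w)·33.
Collecting terms: w·27 = (1−w)·20.
So w/(1−w) = 20/27 = 0.7407, giving w = 20/(27+20) = 0.426.

w = 0.426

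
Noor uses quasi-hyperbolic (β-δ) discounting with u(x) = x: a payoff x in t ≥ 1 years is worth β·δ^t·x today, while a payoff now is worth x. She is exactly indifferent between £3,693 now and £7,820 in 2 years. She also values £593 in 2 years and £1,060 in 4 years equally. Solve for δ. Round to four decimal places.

δ ≈ 0.7480

Both payoffs in the second observation are in the future, so β drops out: δ^2·593 = δ^4·1060 ⇒ δ^2 = 593/1060 = 0.55943, so δ = 0.74795.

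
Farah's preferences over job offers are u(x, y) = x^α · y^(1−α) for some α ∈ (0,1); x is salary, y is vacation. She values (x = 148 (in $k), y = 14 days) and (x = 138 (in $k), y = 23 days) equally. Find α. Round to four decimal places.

The Cobb–Douglas utilities coincide, so 148^α·14^(1−α) = 138^α·23^(1−α).
(148/138)^α = (23/14)^(1−α); take logs: α·ln(148/138) = (1−α)·ln(23/14), i.e. α·0.0699586 = (1−α)·0.4964369.
Thus α·(0.5663955) = 0.4964369, so α = 0.4964369/0.5663955 ≈ 0.8765.

α ≈ 0.8765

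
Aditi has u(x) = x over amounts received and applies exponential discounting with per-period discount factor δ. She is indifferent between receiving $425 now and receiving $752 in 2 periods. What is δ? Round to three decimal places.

Equating discounted utilities: u(425) = δ^2·u(752) ⇒ δ^2 = u(425)/u(752).
With u(x) = x: δ^2 = 425/752 = 0.56516.
Hence δ = (0.56516)^(1/2) = 0.75177.

δ ≈ 0.752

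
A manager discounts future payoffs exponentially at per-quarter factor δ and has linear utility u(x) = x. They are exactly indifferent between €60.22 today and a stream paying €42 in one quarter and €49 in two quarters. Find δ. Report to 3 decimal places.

Equating present values: 60.22 = 42δ + 49δ².
So 49δ² + 42δ − 60.22 = 0.
By the quadratic formula (taking the positive root), δ = (−42 + √13567.12) / 98 ≈ 0.760.

δ ≈ 0.760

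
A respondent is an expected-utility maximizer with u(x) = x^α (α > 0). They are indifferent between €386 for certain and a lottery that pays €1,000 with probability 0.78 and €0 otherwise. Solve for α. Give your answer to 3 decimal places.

α ≈ 0.261

The lottery's expected utility is 0.78·u(1000) + 0.22·u(0) = 0.78·1000^α (since u(0) = 0 for α > 0).
Equating: 386^α = 0.78·1000^α, i.e. 0.3860^α = 0.78.
Taking logs: α·ln(386/1000) = ln(0.78), so α = -0.248461 / -0.951918 ≈ 0.261.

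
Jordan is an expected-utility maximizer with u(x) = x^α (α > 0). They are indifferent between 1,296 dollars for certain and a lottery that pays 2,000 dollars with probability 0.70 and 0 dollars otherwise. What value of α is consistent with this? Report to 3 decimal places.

The lottery's expected utility is 0.70·u(2000) + 0.30·u(0) = 0.70·2000^α (since u(0) = 0 for α > 0).
Indifference: 1296^α = 0.70·2000^α, so (1296/2000)^α = 0.70.
Taking logs: α·ln(1296/2000) = ln(0.70), so α = -0.356675 / -0.433865 ≈ 0.822.

α ≈ 0.822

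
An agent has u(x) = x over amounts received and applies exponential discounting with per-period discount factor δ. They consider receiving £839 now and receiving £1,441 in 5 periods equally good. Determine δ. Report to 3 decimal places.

δ ≈ 0.897

The payoff in 5 periods is discounted by δ^5, so u(839) = δ^5·u(1441) and δ^5 = u(839)/u(1441).
With u(x) = x: δ^5 = 839/1441 = 0.58223.
Hence δ = (0.58223)^(1/5) = 0.89747.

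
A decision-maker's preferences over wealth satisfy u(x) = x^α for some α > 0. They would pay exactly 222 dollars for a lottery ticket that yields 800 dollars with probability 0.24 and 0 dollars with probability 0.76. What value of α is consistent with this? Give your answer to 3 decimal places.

α ≈ 1.113

Since u(0) = 0, the lottery's EU is 0.24·800^α.
Setting u(222) equal to that: 222^α = 0.24·800^α ⇒ (222/800)^α = 0.24.
α = ln(0.24) / ln(222/800) = -1.427116/-1.281934 ≈ 1.113.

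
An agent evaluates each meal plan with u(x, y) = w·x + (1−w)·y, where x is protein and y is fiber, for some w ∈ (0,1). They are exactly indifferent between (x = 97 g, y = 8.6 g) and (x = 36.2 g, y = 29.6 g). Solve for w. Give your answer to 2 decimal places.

Equating utilities: w·97 + (1−w)·8.6 = w·36.2 + (1−w)·29.6.
w·(97−36.2) = (1−w)·(29.6−8.6), i.e. w·60.8 = (1−w)·21.
So w/(1−w) = 21/60.8 = 0.3454, giving w = 21/(60.8+21) = 0.26.

w = 0.26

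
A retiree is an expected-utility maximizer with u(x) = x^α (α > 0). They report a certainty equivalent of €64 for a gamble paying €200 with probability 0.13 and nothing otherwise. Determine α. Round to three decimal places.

α ≈ 1.791

Since u(0) = 0, the lottery's EU is 0.13·200^α.
Setting u(64) equal to that: 64^α = 0.13·200^α ⇒ (64/200)^α = 0.13.
Taking logs: α·ln(64/200) = ln(0.13), so α = -2.040221 / -1.139434 ≈ 1.791.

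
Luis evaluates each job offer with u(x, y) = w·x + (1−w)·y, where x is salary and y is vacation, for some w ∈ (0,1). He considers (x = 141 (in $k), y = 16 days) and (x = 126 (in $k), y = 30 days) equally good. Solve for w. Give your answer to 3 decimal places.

Indifference: w·141 + (1−w)·16 = w·126 + (1−w)·30.
Rearranging, 15·w − 14·(1−w) = 0.
So w/(1−w) = 14/15 = 0.9333, giving w = 14/(15+14) = 0.483.

w = 0.483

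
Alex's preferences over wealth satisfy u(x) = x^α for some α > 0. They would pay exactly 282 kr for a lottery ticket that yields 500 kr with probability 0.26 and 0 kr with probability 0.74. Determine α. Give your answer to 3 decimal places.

α ≈ 2.352

The lottery's expected utility is 0.26·u(500) + 0.74·u(0) = 0.26·500^α (since u(0) = 0 for α > 0).
Equating: 282^α = 0.26·500^α, i.e. 0.5640^α = 0.26.
Taking logs: α·ln(282/500) = ln(0.26), so α = -1.347074 / -0.572701 ≈ 2.352.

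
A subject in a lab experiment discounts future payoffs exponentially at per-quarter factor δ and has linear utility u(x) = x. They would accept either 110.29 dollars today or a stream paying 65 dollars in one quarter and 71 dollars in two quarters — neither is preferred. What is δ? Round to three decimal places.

δ ≈ 0.870

The stream is worth 65δ + 71δ² today, so 65δ + 71δ² = 110.29.
That is, 71δ² + 65δ − 110.29 = 0, a quadratic in δ.
By the quadratic formula (taking the positive root), δ = (−65 + √35547.36) / 142 ≈ 0.870.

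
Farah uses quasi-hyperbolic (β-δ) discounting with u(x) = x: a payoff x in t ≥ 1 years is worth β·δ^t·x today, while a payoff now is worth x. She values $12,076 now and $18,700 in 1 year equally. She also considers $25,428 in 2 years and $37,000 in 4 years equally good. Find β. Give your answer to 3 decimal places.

β ≈ 0.779

The second indifference involves only future payoffs, so β cancels: β·δ^2·25428 = β·δ^4·37000, giving δ^2 = 25428/37000 = 0.68724, so δ = 0.82900.
The first indifference: 12076 = β·δ·18700, so β = 12076/(δ·18700) = 12076/(0.82900·18700) ≈ 0.779.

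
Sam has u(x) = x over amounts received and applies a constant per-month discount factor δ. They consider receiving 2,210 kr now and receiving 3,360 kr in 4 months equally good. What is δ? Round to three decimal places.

Indifference means u(2210) = δ^4 · u(3360), so δ^4 = u(2210)/u(3360).
With u(x) = x: δ^4 = 2210/3360 = 0.65774.
Taking the 4th root: δ = 0.65774^(1/4) ≈ 0.901.

δ ≈ 0.901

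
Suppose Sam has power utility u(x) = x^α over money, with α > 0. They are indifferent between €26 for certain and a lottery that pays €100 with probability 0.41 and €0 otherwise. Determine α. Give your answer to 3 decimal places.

The lottery's expected utility is 0.41·u(100) + 0.59·u(0) = 0.41·100^α (since u(0) = 0 for α > 0).
Indifference: 26^α = 0.41·100^α, so (26/100)^α = 0.41.
Take logs: α = ln 0.41 / ln(26/100) ≈ 0.66188.

α ≈ 0.662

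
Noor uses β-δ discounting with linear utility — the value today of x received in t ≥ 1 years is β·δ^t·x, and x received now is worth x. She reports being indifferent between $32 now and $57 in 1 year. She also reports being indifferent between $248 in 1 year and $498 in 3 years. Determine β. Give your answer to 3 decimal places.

β ≈ 0.796

The second indifference involves only future payoffs, so β cancels: β·δ^1·248 = β·δ^3·498, giving δ^2 = 248/498 = 0.49799, so δ = 0.70569.
The first indifference: 32 = β·δ·57, so β = 32/(δ·57) = 32/(0.70569·57) ≈ 0.796.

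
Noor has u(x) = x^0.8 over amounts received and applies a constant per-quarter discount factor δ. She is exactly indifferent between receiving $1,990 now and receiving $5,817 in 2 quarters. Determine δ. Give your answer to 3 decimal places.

δ ≈ 0.651

Indifference means u(1990) = δ^2 · u(5817), so δ^2 = u(1990)/u(5817).
Since u(x) = x^0.8, δ^2 = (1990/5817)^0.8 = 0.34210^0.8 = 0.42396.
So δ = 0.42396^(1/2) ≈ 0.651.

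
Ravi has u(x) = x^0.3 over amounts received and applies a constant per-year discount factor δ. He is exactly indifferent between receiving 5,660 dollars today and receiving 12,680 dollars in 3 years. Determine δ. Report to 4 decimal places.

δ ≈ 0.9225

Equating discounted utilities: u(5660) = δ^3·u(12680) ⇒ δ^3 = u(5660)/u(12680).
With u(x) = x^0.3: δ^3 = 5660^0.3/12680^0.3 = (5660/12680)^0.3 = 0.78507.
So δ = 0.78507^(1/3) ≈ 0.9225.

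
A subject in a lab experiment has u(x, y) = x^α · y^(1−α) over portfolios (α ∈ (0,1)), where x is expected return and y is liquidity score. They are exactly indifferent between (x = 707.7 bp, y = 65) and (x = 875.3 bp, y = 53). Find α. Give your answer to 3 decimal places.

α ≈ 0.490

Set the two utilities equal: 707.7^α·65^(1−α) = 875.3^α·53^(1−α).
(707.7/875.3)^α = (53/65)^(1−α); take logs: α·ln(707.7/875.3) = (1−α)·ln(53/65), i.e. α·-0.212546 = (1−α)·-0.204095.
With A = -0.212546 and B = -0.204095: α·A = (1−α)·B, so α = B/(A+B) = -0.204095/-0.416641 ≈ 0.490.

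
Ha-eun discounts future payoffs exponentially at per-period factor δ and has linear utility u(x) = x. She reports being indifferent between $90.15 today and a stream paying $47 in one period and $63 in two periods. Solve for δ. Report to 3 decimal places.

Present value of the stream is 47·δ + 63·δ². Indifference gives 47δ + 63δ² = 90.15.
Rearranged: 63δ² + 47δ − 90.15 = 0.
The positive root is δ = [−47 + √(47² + 4·63·90.15)] / (2·63) = (−47 + 157.882)/126 ≈ 0.880.

δ ≈ 0.880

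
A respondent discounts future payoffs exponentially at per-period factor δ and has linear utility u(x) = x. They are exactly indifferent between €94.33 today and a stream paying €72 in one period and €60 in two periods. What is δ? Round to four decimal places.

Equating present values: 94.33 = 72δ + 60δ².
So 60δ² + 72δ − 94.33 = 0.
The positive root is δ = [−72 + √(72² + 4·60·94.33)] / (2·60) = (−72 + 166.803)/120 ≈ 0.7900.

δ ≈ 0.7900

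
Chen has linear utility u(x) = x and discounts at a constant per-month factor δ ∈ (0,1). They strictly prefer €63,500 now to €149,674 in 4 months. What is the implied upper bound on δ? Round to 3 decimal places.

δ < 0.807

Under u(x) = x this choice says 63500 > δ^4·149674.
So δ^4 < 63500/149674 = 0.42426; taking the 4th root of both positive sides preserves the inequality.
δ < (63500/149674)^(1/4) ≈ 0.807.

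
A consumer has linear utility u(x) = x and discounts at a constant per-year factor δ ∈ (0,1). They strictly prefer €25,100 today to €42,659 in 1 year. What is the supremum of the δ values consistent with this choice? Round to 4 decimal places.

δ < 0.5884

Under u(x) = x this choice says 25100 > δ·42659.
Dividing through by 42659 gives δ < 0.58839.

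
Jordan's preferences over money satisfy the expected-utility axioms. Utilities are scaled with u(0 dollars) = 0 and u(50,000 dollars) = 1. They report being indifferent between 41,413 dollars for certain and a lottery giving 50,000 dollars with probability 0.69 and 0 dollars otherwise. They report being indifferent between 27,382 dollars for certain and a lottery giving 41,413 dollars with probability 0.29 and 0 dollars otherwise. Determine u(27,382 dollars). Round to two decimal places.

0.20

From the first indifference, u(41,413 dollars) = 0.69·u(50,000 dollars) + 0.31·u(0 dollars) = 0.69·1 + 0.31·0 = 0.69.
Chaining: u(27,382 dollars) = 0.29·0.69 + 0.71·0.00 = 0.2001.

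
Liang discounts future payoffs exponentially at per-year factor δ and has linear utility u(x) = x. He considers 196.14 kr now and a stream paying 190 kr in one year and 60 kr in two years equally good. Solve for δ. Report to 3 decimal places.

δ ≈ 0.820

The stream is worth 190δ + 60δ² today, so 190δ + 60δ² = 196.14.
Rearranged: 60δ² + 190δ − 196.14 = 0.
By the quadratic formula (taking the positive root), δ = (−190 + √83173.60) / 120 ≈ 0.820.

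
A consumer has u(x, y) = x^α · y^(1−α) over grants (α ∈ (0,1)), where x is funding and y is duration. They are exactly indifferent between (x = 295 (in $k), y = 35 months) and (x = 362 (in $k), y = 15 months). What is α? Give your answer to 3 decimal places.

Indifference: 295^α · 35^(1−α) = 362^α · 15^(1−α).
Taking logs: α·ln 295 + (1−α)·ln 35 = α·ln 362 + (1−α)·ln 15, i.e. α·-0.204669 = (1−α)·-0.847298.
Thus α·(-1.051967) = -0.847298, so α = -0.847298/-1.051967 ≈ 0.805.

α ≈ 0.805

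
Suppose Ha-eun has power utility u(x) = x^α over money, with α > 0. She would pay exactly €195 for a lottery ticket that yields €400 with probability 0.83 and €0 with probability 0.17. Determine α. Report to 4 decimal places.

α ≈ 0.2593

EU(lottery) = 0.83·400^α + 0.17·0 = 0.83·400^α.
Indifference: 195^α = 0.83·400^α, so (195/400)^α = 0.83.
α = ln(0.83) / ln(195/400) = -0.1863296/-0.7184650 ≈ 0.2593.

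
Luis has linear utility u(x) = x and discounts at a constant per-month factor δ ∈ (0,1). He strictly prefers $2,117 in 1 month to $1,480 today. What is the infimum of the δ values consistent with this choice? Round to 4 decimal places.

δ > 0.6991

Comparing present values: 1480 < δ·2117.
So δ > 1480/2117 = 0.69910.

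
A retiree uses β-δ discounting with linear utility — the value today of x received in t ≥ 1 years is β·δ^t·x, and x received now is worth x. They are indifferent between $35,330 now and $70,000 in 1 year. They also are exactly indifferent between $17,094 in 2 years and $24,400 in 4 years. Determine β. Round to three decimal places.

Both payoffs in the second observation are in the future, so β drops out: δ^2·17094 = δ^4·24400 ⇒ δ^2 = 17094/24400 = 0.70057, so δ = 0.83700.
Substituting δ into 35330 = β·δ·70000: β = 35330/(58590.199) ≈ 0.603.

β ≈ 0.603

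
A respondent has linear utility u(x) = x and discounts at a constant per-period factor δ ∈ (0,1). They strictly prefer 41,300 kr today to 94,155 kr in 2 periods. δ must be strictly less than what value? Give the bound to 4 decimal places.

δ < 0.6623

The preference means 41300 > δ^2·94155.
Hence δ^2 < 41300/94155 = 0.43864, and x ↦ x^(1/2) is increasing on (0,∞).
δ < (41300/94155)^(1/2) ≈ 0.6623.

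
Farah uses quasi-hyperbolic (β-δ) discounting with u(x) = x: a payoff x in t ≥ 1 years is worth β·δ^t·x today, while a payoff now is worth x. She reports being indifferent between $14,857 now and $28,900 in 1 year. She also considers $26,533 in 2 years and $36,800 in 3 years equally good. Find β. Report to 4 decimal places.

β ≈ 0.7130

From the later pair, β·δ^2·26533 = β·δ^3·36800; dividing through, δ = 26533/36800 = 0.72101.
Now use the now-vs-future pair: 14857 = β·δ·28900 gives β = 14857/(0.72101·28900) ≈ 0.7130.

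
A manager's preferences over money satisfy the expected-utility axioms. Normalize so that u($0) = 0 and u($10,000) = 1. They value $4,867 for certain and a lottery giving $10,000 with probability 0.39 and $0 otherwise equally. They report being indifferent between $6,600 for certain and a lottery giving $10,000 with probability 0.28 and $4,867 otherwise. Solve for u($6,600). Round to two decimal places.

0.56

From the first indifference, u($4,867) = 0.39·u($10,000) + 0.61·u($0) = 0.39·1 + 0.61·0 = 0.39.
Chaining: u($6,600) = 0.28·1.00 + 0.72·0.39 = 0.5608.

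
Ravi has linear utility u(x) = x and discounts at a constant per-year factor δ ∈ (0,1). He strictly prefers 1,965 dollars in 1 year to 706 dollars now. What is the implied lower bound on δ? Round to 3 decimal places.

δ > 0.359

The preference means 706 < δ·1965.
Dividing through by 1965 gives δ > 0.35929.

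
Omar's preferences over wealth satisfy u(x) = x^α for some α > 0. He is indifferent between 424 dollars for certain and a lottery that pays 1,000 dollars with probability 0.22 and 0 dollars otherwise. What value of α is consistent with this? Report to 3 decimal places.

Since u(0) = 0, the lottery's EU is 0.22·1000^α.
Equating: 424^α = 0.22·1000^α, i.e. 0.4240^α = 0.22.
α = ln(0.22) / ln(424/1000) = -1.514128/-0.858022 ≈ 1.765.

α ≈ 1.765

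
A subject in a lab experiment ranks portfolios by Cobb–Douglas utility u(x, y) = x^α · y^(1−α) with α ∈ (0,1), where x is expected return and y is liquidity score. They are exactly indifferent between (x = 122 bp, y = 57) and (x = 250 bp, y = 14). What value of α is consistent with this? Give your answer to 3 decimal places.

α ≈ 0.662

The Cobb–Douglas utilities coincide, so 122^α·57^(1−α) = 250^α·14^(1−α).
Taking logs: α·ln 122 + (1−α)·ln 57 = α·ln 250 + (1−α)·ln 14, i.e. α·-0.717440 = (1−α)·-1.403994.
Thus α·(-2.121434) = -1.403994, so α = -1.403994/-2.121434 ≈ 0.662.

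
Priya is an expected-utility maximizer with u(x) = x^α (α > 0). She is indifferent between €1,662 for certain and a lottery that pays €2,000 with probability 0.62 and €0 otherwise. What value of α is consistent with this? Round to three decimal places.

The lottery's expected utility is 0.62·u(2000) + 0.38·u(0) = 0.62·2000^α (since u(0) = 0 for α > 0).
Indifference: 1662^α = 0.62·2000^α, so (1662/2000)^α = 0.62.
Taking logs: α·ln(1662/2000) = ln(0.62), so α = -0.478036 / -0.185125 ≈ 2.582.

α ≈ 2.582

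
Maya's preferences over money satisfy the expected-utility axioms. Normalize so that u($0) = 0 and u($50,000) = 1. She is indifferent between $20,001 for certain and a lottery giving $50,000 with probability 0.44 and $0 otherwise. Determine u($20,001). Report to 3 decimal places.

By the standard-gamble method, u($20,001) is just the indifference probability on the best outcome: 0.44.

0.440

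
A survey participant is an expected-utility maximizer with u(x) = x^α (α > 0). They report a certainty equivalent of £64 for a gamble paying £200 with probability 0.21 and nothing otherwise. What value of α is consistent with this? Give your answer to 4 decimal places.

The lottery's expected utility is 0.21·u(200) + 0.79·u(0) = 0.21·200^α (since u(0) = 0 for α > 0).
Equating: 64^α = 0.21·200^α, i.e. 0.3200^α = 0.21.
Taking logs: α·ln(64/200) = ln(0.21), so α = -1.5606477 / -1.1394343 ≈ 1.3697.

α ≈ 1.3697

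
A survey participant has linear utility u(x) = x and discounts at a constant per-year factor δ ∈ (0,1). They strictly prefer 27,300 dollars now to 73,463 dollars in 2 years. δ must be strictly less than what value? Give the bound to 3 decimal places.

Comparing present values: 27300 > δ^2·73463.
So δ^2 < 27300/73463 = 0.37162; taking the square root of both positive sides preserves the inequality.
δ < 0.37162^(1/2) = 0.610.

δ < 0.610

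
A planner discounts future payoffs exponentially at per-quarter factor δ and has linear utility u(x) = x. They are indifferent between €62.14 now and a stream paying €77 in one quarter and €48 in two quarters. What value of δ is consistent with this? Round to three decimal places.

δ ≈ 0.590

Equating present values: 62.14 = 77δ + 48δ².
That is, 48δ² + 77δ − 62.14 = 0, a quadratic in δ.
By the quadratic formula (taking the positive root), δ = (−77 + √17859.88) / 96 ≈ 0.590.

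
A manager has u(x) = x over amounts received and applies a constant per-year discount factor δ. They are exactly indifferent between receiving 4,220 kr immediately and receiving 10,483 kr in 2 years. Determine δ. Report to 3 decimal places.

δ ≈ 0.634

The payoff in 2 years is discounted by δ^2, so u(4220) = δ^2·u(10483) and δ^2 = u(4220)/u(10483).
With u(x) = x: δ^2 = 4220/10483 = 0.40256.
So δ = 0.40256^(1/2) ≈ 0.634.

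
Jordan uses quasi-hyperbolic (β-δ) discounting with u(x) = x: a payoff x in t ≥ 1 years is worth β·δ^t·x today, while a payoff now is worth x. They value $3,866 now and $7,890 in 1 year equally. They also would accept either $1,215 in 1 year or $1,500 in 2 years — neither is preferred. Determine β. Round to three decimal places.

β ≈ 0.605

Both payoffs in the second observation are in the future, so β drops out: δ^1·1215 = δ^2·1500 ⇒ δ = 1215/1500 = 0.81000.
Substituting δ into 3866 = β·δ·7890: β = 3866/(6390.900) ≈ 0.605.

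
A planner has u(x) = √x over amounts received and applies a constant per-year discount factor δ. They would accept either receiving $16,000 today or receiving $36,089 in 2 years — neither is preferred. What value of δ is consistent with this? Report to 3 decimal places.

The payoff in 2 years is discounted by δ^2, so u(16000) = δ^2·u(36089) and δ^2 = u(16000)/u(36089).
With u(x) = √x: δ^2 = √16000/√36089 = √(16000/36089) = 0.66584.
So δ = 0.66584^(1/2) ≈ 0.816.

δ ≈ 0.816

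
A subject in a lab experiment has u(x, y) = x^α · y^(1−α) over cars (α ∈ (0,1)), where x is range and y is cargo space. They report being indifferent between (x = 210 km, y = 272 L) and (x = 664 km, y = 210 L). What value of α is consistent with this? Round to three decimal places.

α ≈ 0.183

Indifference: 210^α · 272^(1−α) = 664^α · 210^(1−α).
Rearrange to (210/664)^α = (210/272)^(1−α) and take logs: α·-1.151175 = (1−α)·-0.258695.
With A = -1.151175 and B = -0.258695: α·A = (1−α)·B, so α = B/(A+B) = -0.258695/-1.409870 ≈ 0.183.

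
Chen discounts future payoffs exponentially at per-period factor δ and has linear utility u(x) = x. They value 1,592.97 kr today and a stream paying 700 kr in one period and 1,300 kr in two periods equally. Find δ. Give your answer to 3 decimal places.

The stream is worth 700δ + 1300δ² today, so 700δ + 1300δ² = 1592.97.
That is, 1300δ² + 700δ − 1592.97 = 0, a quadratic in δ.
The positive root is δ = [−700 + √(700² + 4·1300·1592.97)] / (2·1300) = (−700 + 2962.000)/2600 ≈ 0.870.

δ ≈ 0.870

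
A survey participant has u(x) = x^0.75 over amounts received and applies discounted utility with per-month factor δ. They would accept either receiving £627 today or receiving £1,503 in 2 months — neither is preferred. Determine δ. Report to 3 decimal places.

Equating discounted utilities: u(627) = δ^2·u(1503) ⇒ δ^2 = u(627)/u(1503).
With u(x) = x^0.75: δ^2 = 627^0.75/1503^0.75 = (627/1503)^0.75 = 0.51908.
Taking the square root: δ = 0.51908^(1/2) ≈ 0.720.

δ ≈ 0.720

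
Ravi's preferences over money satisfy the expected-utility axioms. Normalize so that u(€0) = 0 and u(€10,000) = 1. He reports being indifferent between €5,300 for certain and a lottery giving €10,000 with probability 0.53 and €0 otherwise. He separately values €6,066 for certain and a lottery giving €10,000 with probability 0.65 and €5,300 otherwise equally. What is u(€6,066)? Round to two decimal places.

First, u(€5,300) = 0.53·u(€10,000) + 0.47·u(€0) = 0.53.
Then u(€6,066) = 0.65·u(€10,000) + 0.35·u(€5,300) = 0.65·1.00 + 0.35·0.53 = 0.8355.

0.84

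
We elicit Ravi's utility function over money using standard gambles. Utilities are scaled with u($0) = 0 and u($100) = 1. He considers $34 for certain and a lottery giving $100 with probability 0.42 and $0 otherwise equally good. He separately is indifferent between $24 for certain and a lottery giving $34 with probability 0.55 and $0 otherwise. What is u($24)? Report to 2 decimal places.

0.23

From the first indifference, u($34) = 0.42·u($100) + 0.58·u($0) = 0.42·1 + 0.58·0 = 0.42.
Then u($24) = 0.55·u($34) + 0.45·u($0) = 0.55·0.42 + 0.45·0.00 = 0.2310.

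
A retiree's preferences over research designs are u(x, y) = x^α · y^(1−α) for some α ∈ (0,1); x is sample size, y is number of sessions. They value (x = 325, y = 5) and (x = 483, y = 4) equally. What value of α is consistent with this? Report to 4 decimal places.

α ≈ 0.3603

Set the two utilities equal: 325^α·5^(1−α) = 483^α·4^(1−α).
(325/483)^α = (4/5)^(1−α); take logs: α·ln(325/483) = (1−α)·ln(4/5), i.e. α·-0.3961915 = (1−α)·-0.2231436.
Thus α·(-0.6193351) = -0.2231436, so α = -0.2231436/-0.6193351 ≈ 0.3603.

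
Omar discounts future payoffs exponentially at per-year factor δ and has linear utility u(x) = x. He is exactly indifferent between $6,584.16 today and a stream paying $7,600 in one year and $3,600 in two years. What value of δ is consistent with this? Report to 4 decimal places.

δ ≈ 0.6600

Present value of the stream is 7600·δ + 3600·δ². Indifference gives 7600δ + 3600δ² = 6584.16.
Rearranged: 3600δ² + 7600δ − 6584.16 = 0.
By the quadratic formula (taking the positive root), δ = (−7600 + √152571904.00) / 7200 ≈ 0.6600.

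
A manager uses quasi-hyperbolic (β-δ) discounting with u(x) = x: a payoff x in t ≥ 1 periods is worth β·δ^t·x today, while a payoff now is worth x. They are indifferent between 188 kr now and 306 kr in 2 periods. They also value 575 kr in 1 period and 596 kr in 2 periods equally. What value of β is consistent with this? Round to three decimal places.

Both payoffs in the second observation are in the future, so β drops out: δ^1·575 = δ^2·596 ⇒ δ = 575/596 = 0.96477.
Now use the now-vs-future pair: 188 = β·δ^2·306 gives β = 188/(0.93077·306) ≈ 0.660.

β ≈ 0.660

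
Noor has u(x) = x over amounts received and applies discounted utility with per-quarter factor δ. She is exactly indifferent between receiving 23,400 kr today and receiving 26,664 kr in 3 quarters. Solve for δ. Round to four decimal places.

Indifference means u(23400) = δ^3 · u(26664), so δ^3 = u(23400)/u(26664).
With u(x) = x: δ^3 = 23400/26664 = 0.87759.
So δ = 0.87759^(1/3) ≈ 0.9574.

δ ≈ 0.9574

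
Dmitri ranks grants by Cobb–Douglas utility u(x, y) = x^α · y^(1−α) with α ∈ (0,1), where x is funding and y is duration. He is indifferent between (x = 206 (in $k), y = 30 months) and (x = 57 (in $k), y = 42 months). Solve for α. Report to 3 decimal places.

α ≈ 0.208

The Cobb–Douglas utilities coincide, so 206^α·30^(1−α) = 57^α·42^(1−α).
Rearrange to (206/57)^α = (42/30)^(1−α) and take logs: α·1.284825 = (1−α)·0.336472.
Thus α·(1.621297) = 0.336472, so α = 0.336472/1.621297 ≈ 0.208.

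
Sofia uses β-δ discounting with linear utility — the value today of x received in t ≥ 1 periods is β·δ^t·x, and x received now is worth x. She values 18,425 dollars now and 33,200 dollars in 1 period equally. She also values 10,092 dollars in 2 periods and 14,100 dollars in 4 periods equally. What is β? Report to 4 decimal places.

β ≈ 0.6560

The second indifference involves only future payoffs, so β cancels: β·δ^2·10092 = β·δ^4·14100, giving δ^2 = 10092/14100 = 0.71574, so δ = 0.84602.
Substituting δ into 18425 = β·δ·33200: β = 18425/(28087.763) ≈ 0.6560.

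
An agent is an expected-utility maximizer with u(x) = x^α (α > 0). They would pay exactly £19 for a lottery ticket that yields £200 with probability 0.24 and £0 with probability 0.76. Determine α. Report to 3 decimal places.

α ≈ 0.606

EU(lottery) = 0.24·200^α + 0.76·0 = 0.24·200^α.
Setting u(19) equal to that: 19^α = 0.24·200^α ⇒ (19/200)^α = 0.24.
Taking logs: α·ln(19/200) = ln(0.24), so α = -1.427116 / -2.353878 ≈ 0.606.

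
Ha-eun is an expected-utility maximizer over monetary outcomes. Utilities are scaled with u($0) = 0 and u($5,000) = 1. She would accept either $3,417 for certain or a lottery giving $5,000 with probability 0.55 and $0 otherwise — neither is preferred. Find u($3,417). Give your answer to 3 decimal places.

0.550

The indifference gives u($3,417) = 0.55·u($5,000) + 0.45·u($0) = 0.55·1 + 0.45·0 = 0.55.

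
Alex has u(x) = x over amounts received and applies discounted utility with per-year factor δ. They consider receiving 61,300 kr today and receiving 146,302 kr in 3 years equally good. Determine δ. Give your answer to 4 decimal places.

δ ≈ 0.7483

Equating discounted utilities: u(61300) = δ^3·u(146302) ⇒ δ^3 = u(61300)/u(146302).
With u(x) = x: δ^3 = 61300/146302 = 0.41900.
So δ = 0.41900^(1/3) ≈ 0.7483.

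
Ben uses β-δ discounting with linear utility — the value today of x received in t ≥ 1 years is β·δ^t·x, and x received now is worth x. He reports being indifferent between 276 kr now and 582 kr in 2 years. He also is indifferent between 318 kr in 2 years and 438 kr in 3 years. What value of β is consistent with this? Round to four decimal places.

β ≈ 0.8997

The second indifference involves only future payoffs, so β cancels: β·δ^2·318 = β·δ^3·438, giving δ = 318/438 = 0.72603.
The first indifference: 276 = β·δ^2·582, so β = 276/(δ^2·582) = 276/(0.52712·582) ≈ 0.8997.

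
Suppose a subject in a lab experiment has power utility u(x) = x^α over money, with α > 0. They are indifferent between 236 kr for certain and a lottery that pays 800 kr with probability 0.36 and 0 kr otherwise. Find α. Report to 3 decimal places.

α ≈ 0.837

Since u(0) = 0, the lottery's EU is 0.36·800^α.
Equating: 236^α = 0.36·800^α, i.e. 0.2950^α = 0.36.
α = ln(0.36) / ln(236/800) = -1.021651/-1.220780 ≈ 0.837.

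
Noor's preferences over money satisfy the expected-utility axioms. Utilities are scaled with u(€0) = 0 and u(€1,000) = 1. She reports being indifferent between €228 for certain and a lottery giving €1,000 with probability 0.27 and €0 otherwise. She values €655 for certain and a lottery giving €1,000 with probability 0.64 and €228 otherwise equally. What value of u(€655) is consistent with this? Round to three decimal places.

0.737

First, u(€228) = 0.27·u(€1,000) + 0.73·u(€0) = 0.27.
Then u(€655) = 0.64·u(€1,000) + 0.36·u(€228) = 0.64·1.00 + 0.36·0.27 = 0.7372.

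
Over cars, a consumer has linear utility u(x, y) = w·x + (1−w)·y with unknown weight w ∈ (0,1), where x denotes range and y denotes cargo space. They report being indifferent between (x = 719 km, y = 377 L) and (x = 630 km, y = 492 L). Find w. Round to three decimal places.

w = 0.564

Equating utilities: w·719 + (1−w)·377 = w·630 + (1−w)·492.
Collecting terms: w·89 = (1−w)·115.
Hence w = 115/(89+115) = 115/204 = 0.564.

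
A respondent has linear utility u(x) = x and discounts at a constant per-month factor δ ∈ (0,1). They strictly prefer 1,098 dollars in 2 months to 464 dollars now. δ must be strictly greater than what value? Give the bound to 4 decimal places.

Under u(x) = x this choice says 464 < δ^2·1098.
Hence δ^2 > 464/1098 = 0.42259, and x ↦ x^(1/2) is increasing on (0,∞).
δ > (464/1098)^(1/2) ≈ 0.6501.

δ > 0.6501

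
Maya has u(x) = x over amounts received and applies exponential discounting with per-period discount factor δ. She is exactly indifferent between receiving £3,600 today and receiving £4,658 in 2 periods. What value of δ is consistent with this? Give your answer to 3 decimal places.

δ ≈ 0.879

Indifference means u(3600) = δ^2 · u(4658), so δ^2 = u(3600)/u(4658).
With u(x) = x: δ^2 = 3600/4658 = 0.77286.
Hence δ = (0.77286)^(1/2) = 0.87913.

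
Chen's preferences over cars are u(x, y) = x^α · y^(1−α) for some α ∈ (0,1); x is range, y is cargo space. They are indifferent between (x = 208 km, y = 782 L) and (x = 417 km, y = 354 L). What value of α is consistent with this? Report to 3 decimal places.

α ≈ 0.533

Set the two utilities equal: 208^α·782^(1−α) = 417^α·354^(1−α).
Rearrange to (208/417)^α = (354/782)^(1−α) and take logs: α·-0.695548 = (1−α)·-0.792558.
So α/(1−α) = (-0.792558)/(-0.695548) = 1.139473, and α = 1.139473/2.139473 ≈ 0.533.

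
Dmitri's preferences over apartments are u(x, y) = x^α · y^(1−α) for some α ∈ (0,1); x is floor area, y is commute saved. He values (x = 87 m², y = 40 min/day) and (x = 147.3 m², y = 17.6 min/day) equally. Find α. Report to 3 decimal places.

α ≈ 0.609

Indifference: 87^α · 40^(1−α) = 147.3^α · 17.6^(1−α).
Taking logs: α·ln 87 + (1−α)·ln 40 = α·ln 147.3 + (1−α)·ln 17.6, i.e. α·-0.526563 = (1−α)·-0.820981.
With A = -0.526563 and B = -0.820981: α·A = (1−α)·B, so α = B/(A+B) = -0.820981/-1.347544 ≈ 0.609.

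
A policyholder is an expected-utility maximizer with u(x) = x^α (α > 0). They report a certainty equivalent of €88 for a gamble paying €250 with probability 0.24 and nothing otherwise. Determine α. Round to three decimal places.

The lottery's expected utility is 0.24·u(250) + 0.76·u(0) = 0.24·250^α (since u(0) = 0 for α > 0).
Setting u(88) equal to that: 88^α = 0.24·250^α ⇒ (88/250)^α = 0.24.
α = ln(0.24) / ln(88/250) = -1.427116/-1.044124 ≈ 1.367.

α ≈ 1.367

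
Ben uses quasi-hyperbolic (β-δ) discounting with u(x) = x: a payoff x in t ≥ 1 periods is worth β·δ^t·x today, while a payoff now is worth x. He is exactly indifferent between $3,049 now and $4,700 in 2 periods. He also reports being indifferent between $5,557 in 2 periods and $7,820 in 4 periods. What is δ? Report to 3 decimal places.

δ ≈ 0.843

Both payoffs in the second observation are in the future, so β drops out: δ^2·5557 = δ^4·7820 ⇒ δ^2 = 5557/7820 = 0.71061, so δ = 0.84298.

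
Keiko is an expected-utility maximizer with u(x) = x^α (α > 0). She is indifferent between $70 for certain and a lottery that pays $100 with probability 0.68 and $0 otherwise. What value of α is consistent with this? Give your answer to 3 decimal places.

α ≈ 1.081

The lottery's expected utility is 0.68·u(100) + 0.32·u(0) = 0.68·100^α (since u(0) = 0 for α > 0).
Indifference: 70^α = 0.68·100^α, so (70/100)^α = 0.68.
α = ln(0.68) / ln(70/100) = -0.385662/-0.356675 ≈ 1.081.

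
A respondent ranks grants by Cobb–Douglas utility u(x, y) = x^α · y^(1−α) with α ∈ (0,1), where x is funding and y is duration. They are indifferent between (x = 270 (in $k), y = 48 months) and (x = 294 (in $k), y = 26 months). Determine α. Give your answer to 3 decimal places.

Indifference: 270^α · 48^(1−α) = 294^α · 26^(1−α).
Taking logs: α·ln 270 + (1−α)·ln 48 = α·ln 294 + (1−α)·ln 26, i.e. α·-0.085158 = (1−α)·-0.613104.
So α/(1−α) = (-0.613104)/(-0.085158) = 7.199605, and α = 7.199605/8.199605 ≈ 0.878.

α ≈ 0.878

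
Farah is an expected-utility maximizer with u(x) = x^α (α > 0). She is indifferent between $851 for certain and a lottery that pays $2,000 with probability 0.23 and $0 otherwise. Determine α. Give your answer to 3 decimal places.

The lottery's expected utility is 0.23·u(2000) + 0.77·u(0) = 0.23·2000^α (since u(0) = 0 for α > 0).
Equating: 851^α = 0.23·2000^α, i.e. 0.4255^α = 0.23.
Take logs: α = ln 0.23 / ln(851/2000) ≈ 1.71994.

α ≈ 1.720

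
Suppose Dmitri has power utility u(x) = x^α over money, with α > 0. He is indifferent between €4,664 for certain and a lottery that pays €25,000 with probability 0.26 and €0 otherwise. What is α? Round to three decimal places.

α ≈ 0.802

The lottery's expected utility is 0.26·u(25000) + 0.74·u(0) = 0.26·25000^α (since u(0) = 0 for α > 0).
Setting u(4664) equal to that: 4664^α = 0.26·25000^α ⇒ (4664/25000)^α = 0.26.
Take logs: α = ln 0.26 / ln(4664/25000) ≈ 0.80231.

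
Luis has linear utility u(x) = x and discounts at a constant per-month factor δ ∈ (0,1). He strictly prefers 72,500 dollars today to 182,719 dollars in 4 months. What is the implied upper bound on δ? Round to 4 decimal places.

δ < 0.7937

Under u(x) = x this choice says 72500 > δ^4·182719.
Dividing by 182719: δ^4 < 0.39678. Both sides are positive, so the 4th root keeps the direction.
δ < (72500/182719)^(1/4) ≈ 0.7937.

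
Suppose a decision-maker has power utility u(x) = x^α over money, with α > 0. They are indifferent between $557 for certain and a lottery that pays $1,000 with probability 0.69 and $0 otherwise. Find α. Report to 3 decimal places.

α ≈ 0.634

EU(lottery) = 0.69·1000^α + 0.31·0 = 0.69·1000^α.
Setting u(557) equal to that: 557^α = 0.69·1000^α ⇒ (557/1000)^α = 0.69.
Taking logs: α·ln(557/1000) = ln(0.69), so α = -0.371064 / -0.585190 ≈ 0.634.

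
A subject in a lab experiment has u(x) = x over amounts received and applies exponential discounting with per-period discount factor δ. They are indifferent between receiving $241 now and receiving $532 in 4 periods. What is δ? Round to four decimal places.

Equating discounted utilities: u(241) = δ^4·u(532) ⇒ δ^4 = u(241)/u(532).
With u(x) = x: δ^4 = 241/532 = 0.45301.
Hence δ = (0.45301)^(1/4) = 0.820401.

δ ≈ 0.8204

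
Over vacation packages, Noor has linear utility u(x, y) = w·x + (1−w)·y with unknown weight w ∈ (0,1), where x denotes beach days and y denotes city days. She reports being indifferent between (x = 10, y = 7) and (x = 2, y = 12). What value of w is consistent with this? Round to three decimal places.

Indifference: w·10 + (1−w)·7 = w·2 + (1−w)·12.
Collecting terms: w·8 = (1−w)·5.
So w/(1−w) = 5/8 = 0.6250, giving w = 5/(8+5) = 0.385.

w = 0.385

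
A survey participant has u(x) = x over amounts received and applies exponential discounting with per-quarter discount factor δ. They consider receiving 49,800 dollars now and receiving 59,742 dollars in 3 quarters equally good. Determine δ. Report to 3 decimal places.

δ ≈ 0.941

Equating discounted utilities: u(49800) = δ^3·u(59742) ⇒ δ^3 = u(49800)/u(59742).
With u(x) = x: δ^3 = 49800/59742 = 0.83358.
Hence δ = (0.83358)^(1/3) = 0.94113.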